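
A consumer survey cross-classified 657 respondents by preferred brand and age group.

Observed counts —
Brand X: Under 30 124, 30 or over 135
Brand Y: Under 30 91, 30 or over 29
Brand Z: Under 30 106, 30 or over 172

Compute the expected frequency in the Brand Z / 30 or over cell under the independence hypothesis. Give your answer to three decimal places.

Row total (Brand Z) = 278; column total (30 or over) = 336; grand total N = 657.
Expected count = (row total × column total) / N = 278 × 336 / 657 = 142.174.

142.174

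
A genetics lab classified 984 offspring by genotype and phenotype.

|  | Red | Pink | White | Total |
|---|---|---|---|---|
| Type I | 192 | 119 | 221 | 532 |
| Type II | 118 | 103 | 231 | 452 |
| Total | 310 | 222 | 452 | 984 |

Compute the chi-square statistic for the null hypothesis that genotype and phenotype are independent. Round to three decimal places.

Grand total N = 984.
Expected counts (row total × column total / N):
  Type I, Red: 532×310/984 = 167.6016
  Type I, Pink: 532×222/984 = 120.0244
  Type I, White: 532×452/984 = 244.3740
  Type II, Red: 452×310/984 = 142.3984
  Type II, Pink: 452×222/984 = 101.9756
  Type II, White: 452×452/984 = 207.6260
Contributions (O − E)²/E:
  (192 − 167.6016)²/167.6016 = 3.5518
  (119 − 120.0244)²/120.0244 = 0.0087
  (221 − 244.3740)²/244.3740 = 2.2357
  (118 − 142.3984)²/142.3984 = 4.1804
  (103 − 101.9756)²/101.9756 = 0.0103
  (231 − 207.6260)²/207.6260 = 2.6314
χ² = 3.5518 + 0.0087 + 2.2357 + 4.1804 + 0.0103 + 2.6314 = 12.618

12.618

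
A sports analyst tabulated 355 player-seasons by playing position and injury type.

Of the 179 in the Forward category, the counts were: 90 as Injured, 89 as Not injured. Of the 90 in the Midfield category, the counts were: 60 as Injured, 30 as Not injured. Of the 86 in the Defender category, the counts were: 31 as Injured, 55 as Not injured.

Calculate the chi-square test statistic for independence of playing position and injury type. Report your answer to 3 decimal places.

Row totals: 179, 90, 86. Column totals: 181, 174. Grand total N = 355.
Expected counts (row total × column total / N):
  Forward, Injured: 179×181/355 = 91.2648
  Forward, Not injured: 179×174/355 = 87.7352
  Midfield, Injured: 90×181/355 = 45.8873
  Midfield, Not injured: 90×174/355 = 44.1127
  Defender, Injured: 86×181/355 = 43.8479
  Defender, Not injured: 86×174/355 = 42.1521
Contributions (O − E)²/E:
  (90 − 91.2648)²/91.2648 = 0.0175
  (89 − 87.7352)²/87.7352 = 0.0182
  (60 − 45.8873)²/45.8873 = 4.3404
  (30 − 44.1127)²/44.1127 = 4.5150
  (31 − 43.8479)²/43.8479 = 3.7646
  (55 − 42.1521)²/42.1521 = 3.9160
χ² = 0.0175 + 0.0182 + 4.3404 + 4.5150 + 3.7646 + 3.9160 = 16.572

16.572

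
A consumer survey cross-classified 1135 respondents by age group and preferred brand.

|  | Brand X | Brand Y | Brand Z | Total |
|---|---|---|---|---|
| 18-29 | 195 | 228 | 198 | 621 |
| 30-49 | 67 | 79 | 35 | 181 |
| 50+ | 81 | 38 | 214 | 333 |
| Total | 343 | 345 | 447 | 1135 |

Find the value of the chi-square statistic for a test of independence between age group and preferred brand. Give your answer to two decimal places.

144.66

Grand total N = 1135.
Expected counts (row total × column total / N):
  18-29, Brand X: 621×343/1135 = 187.668
  18-29, Brand Y: 621×345/1135 = 188.762
  18-29, Brand Z: 621×447/1135 = 244.570
  30-49, Brand X: 181×343/1135 = 54.699
  30-49, Brand Y: 181×345/1135 = 55.018
  30-49, Brand Z: 181×447/1135 = 71.284
  50+, Brand X: 333×343/1135 = 100.633
  50+, Brand Y: 333×345/1135 = 101.220
  50+, Brand Z: 333×447/1135 = 131.146
Contributions (O − E)²/E:
  (195 − 187.668)²/187.668 = 0.2865
  (228 − 188.762)²/188.762 = 8.1564
  (198 − 244.570)²/244.570 = 8.8677
  (67 − 54.699)²/54.699 = 2.7663
  (79 − 55.018)²/55.018 = 10.4536
  (35 − 71.284)²/71.284 = 18.4688
  (81 − 100.633)²/100.633 = 3.8303
  (38 − 101.220)²/101.220 = 39.4860
  (214 − 131.146)²/131.146 = 52.3446
χ² = 0.2865 + 8.1564 + 8.8677 + 2.7663 + 10.4536 + 18.4688 + 3.8303 + 39.4860 + 52.3446 = 144.66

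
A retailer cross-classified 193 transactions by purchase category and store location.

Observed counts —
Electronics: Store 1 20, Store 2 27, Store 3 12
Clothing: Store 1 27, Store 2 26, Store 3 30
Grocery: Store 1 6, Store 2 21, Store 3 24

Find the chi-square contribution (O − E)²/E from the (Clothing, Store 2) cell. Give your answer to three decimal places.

1.066

Row total (Clothing) = 83; column total (Store 2) = 74; N = 193.
Expected count E = 83 × 74 / 193 = 31.8238.
Contribution = (O − E)²/E = (26 − 31.8238)² / 31.8238 = 1.066.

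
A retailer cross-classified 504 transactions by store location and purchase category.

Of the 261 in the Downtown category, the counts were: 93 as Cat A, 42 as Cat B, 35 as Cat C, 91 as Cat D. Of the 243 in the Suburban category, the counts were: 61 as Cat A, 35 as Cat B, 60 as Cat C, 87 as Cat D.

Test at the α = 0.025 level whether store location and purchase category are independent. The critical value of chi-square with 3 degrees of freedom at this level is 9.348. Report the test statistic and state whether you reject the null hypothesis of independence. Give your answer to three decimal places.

13.329; reject H₀

Row totals: 261, 243. Column totals: 154, 77, 95, 178. Grand total N = 504.
Expected counts (row total × column total / N):
  Downtown, Cat A: 261×154/504 = 79.7500
  Downtown, Cat B: 261×77/504 = 39.8750
  Downtown, Cat C: 261×95/504 = 49.1964
  Downtown, Cat D: 261×178/504 = 92.1786
  Suburban, Cat A: 243×154/504 = 74.2500
  Suburban, Cat B: 243×77/504 = 37.1250
  Suburban, Cat C: 243×95/504 = 45.8036
  Suburban, Cat D: 243×178/504 = 85.8214
Contributions (O − E)²/E:
  (93 − 79.7500)²/79.7500 = 2.2014
  (42 − 39.8750)²/39.8750 = 0.1132
  (35 − 49.1964)²/49.1964 = 4.0966
  (91 − 92.1786)²/92.1786 = 0.0151
  (61 − 74.2500)²/74.2500 = 2.3645
  (35 − 37.1250)²/37.1250 = 0.1216
  (60 − 45.8036)²/45.8036 = 4.4000
  (87 − 85.8214)²/85.8214 = 0.0162
χ² = 2.2014 + 0.1132 + 4.0966 + 0.0151 + 2.3645 + 0.1216 + 4.4000 + 0.0162 = 13.329
df = (2−1)(4−1) = 3. Since 13.329 > 9.348, reject the null hypothesis of independence at α = 0.025.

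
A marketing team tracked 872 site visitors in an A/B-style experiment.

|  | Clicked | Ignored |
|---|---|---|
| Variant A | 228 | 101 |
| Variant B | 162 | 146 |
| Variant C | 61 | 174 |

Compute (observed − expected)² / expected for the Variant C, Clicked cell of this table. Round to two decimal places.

30.16

Row total (Variant C) = 235; column total (Clicked) = 451; N = 872.
Expected count E = 235 × 451 / 872 = 121.542.
Contribution = (O − E)²/E = (61 − 121.542)² / 121.542 = 30.16.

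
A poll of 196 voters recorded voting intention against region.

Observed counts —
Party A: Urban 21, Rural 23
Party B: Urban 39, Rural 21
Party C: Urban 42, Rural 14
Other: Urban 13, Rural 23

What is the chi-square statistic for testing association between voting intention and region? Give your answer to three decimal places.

Row totals: 44, 60, 56, 36. Column totals: 115, 81. Grand total N = 196.
Expected counts (row total × column total / N):
  Party A, Urban: 44×115/196 = 25.8163
  Party A, Rural: 44×81/196 = 18.1837
  Party B, Urban: 60×115/196 = 35.2041
  Party B, Rural: 60×81/196 = 24.7959
  Party C, Urban: 56×115/196 = 32.8571
  Party C, Rural: 56×81/196 = 23.1429
  Other, Urban: 36×115/196 = 21.1224
  Other, Rural: 36×81/196 = 14.8776
Contributions (O − E)²/E:
  (21 − 25.8163)²/25.8163 = 0.8985
  (23 − 18.1837)²/18.1837 = 1.2757
  (39 − 35.2041)²/35.2041 = 0.4093
  (21 − 24.7959)²/24.7959 = 0.5811
  (42 − 32.8571)²/32.8571 = 2.5441
  (14 − 23.1429)²/23.1429 = 3.6120
  (13 − 21.1224)²/21.1224 = 3.1234
  (23 − 14.8776)²/14.8776 = 4.4344
χ² = 0.8985 + 1.2757 + 0.4093 + 0.5811 + 2.5441 + 3.6120 + 3.1234 + 4.4344 = 16.879

16.879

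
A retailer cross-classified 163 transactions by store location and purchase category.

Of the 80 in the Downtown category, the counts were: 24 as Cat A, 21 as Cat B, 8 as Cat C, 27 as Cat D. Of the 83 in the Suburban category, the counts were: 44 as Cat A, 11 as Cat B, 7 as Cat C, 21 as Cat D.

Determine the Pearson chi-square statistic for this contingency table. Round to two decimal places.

Row totals: 80, 83. Column totals: 68, 32, 15, 48. Grand total N = 163.
Expected counts (row total × column total / N):
  Downtown, Cat A: 80×68/163 = 33.374
  Downtown, Cat B: 80×32/163 = 15.706
  Downtown, Cat C: 80×15/163 = 7.362
  Downtown, Cat D: 80×48/163 = 23.558
  Suburban, Cat A: 83×68/163 = 34.626
  Suburban, Cat B: 83×32/163 = 16.294
  Suburban, Cat C: 83×15/163 = 7.638
  Suburban, Cat D: 83×48/163 = 24.442
Contributions (O − E)²/E:
  (24 − 33.374)²/33.374 = 2.6329
  (21 − 15.706)²/15.706 = 1.7844
  (8 − 7.362)²/7.362 = 0.0553
  (27 − 23.558)²/23.558 = 0.5029
  (44 − 34.626)²/34.626 = 2.5377
  (11 − 16.294)²/16.294 = 1.7200
  (7 − 7.638)²/7.638 = 0.0533
  (21 − 24.442)²/24.442 = 0.4847
χ² = 2.6329 + 1.7844 + 0.0553 + 0.5029 + 2.5377 + 1.7200 + 0.0533 + 0.4847 = 9.77

9.77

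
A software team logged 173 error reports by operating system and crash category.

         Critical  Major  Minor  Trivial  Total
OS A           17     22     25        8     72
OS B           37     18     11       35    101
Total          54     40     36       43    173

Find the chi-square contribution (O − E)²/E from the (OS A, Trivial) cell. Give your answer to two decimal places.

Row total (OS A) = 72; column total (Trivial) = 43; N = 173.
Expected count E = 72 × 43 / 173 = 17.896.
Contribution = (O − E)²/E = (8 − 17.896)² / 17.896 = 5.47.

5.47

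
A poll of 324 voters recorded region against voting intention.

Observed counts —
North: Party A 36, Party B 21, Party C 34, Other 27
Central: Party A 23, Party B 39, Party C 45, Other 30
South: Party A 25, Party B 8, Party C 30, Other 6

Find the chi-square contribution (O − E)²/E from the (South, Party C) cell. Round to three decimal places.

Row total (South) = 69; column total (Party C) = 109; N = 324.
Expected count E = 69 × 109 / 324 = 23.2130.
Contribution = (O − E)²/E = (30 − 23.2130)² / 23.2130 = 1.984.

1.984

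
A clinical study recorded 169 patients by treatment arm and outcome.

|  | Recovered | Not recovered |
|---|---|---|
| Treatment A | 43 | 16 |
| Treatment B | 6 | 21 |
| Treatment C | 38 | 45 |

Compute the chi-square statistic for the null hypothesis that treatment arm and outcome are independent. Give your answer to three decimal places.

21.150

Row totals: 59, 27, 83. Column totals: 87, 82. Grand total N = 169.
Expected counts (row total × column total / N):
  Treatment A, Recovered: 59×87/169 = 30.3728
  Treatment A, Not recovered: 59×82/169 = 28.6272
  Treatment B, Recovered: 27×87/169 = 13.8994
  Treatment B, Not recovered: 27×82/169 = 13.1006
  Treatment C, Recovered: 83×87/169 = 42.7278
  Treatment C, Not recovered: 83×82/169 = 40.2722
Contributions (O − E)²/E:
  (43 − 30.3728)²/30.3728 = 5.2496
  (16 − 28.6272)²/28.6272 = 5.5697
  (6 − 13.8994)²/13.8994 = 4.4894
  (21 − 13.1006)²/13.1006 = 4.7632
  (38 − 42.7278)²/42.7278 = 0.5231
  (45 − 40.2722)²/40.2722 = 0.5550
χ² = 5.2496 + 5.5697 + 4.4894 + 4.7632 + 0.5231 + 0.5550 = 21.150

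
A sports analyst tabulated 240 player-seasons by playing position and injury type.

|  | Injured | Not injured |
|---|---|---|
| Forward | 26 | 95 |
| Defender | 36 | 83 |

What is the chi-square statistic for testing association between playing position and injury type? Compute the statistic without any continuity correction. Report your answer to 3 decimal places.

Row totals: 121, 119. Column totals: 62, 178. Grand total N = 240.
Expected counts (row total × column total / N):
  Forward, Injured: 121×62/240 = 31.2583
  Forward, Not injured: 121×178/240 = 89.7417
  Defender, Injured: 119×62/240 = 30.7417
  Defender, Not injured: 119×178/240 = 88.2583
Contributions (O − E)²/E:
  (26 − 31.2583)²/31.2583 = 0.8846
  (95 − 89.7417)²/89.7417 = 0.3081
  (36 − 30.7417)²/30.7417 = 0.8994
  (83 − 88.2583)²/88.2583 = 0.3133
χ² = 0.8846 + 0.3081 + 0.8994 + 0.3133 = 2.405

2.405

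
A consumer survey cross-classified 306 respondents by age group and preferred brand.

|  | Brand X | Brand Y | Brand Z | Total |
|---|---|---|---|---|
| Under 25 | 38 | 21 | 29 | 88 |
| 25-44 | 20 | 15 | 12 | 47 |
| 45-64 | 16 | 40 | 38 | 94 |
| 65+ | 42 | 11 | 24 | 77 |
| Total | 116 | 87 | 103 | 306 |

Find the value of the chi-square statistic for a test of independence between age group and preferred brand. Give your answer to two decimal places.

32.57

Grand total N = 306.
Expected counts (row total × column total / N):
  Under 25, Brand X: 88×116/306 = 33.359
  Under 25, Brand Y: 88×87/306 = 25.020
  Under 25, Brand Z: 88×103/306 = 29.621
  25-44, Brand X: 47×116/306 = 17.817
  25-44, Brand Y: 47×87/306 = 13.363
  25-44, Brand Z: 47×103/306 = 15.820
  45-64, Brand X: 94×116/306 = 35.634
  45-64, Brand Y: 94×87/306 = 26.725
  45-64, Brand Z: 94×103/306 = 31.641
  65+, Brand X: 77×116/306 = 29.190
  65+, Brand Y: 77×87/306 = 21.892
  65+, Brand Z: 77×103/306 = 25.918
Contributions (O − E)²/E:
  (38 − 33.359)²/33.359 = 0.6457
  (21 − 25.020)²/25.020 = 0.6459
  (29 − 29.621)²/29.621 = 0.0130
  (20 − 17.817)²/17.817 = 0.2675
  (15 − 13.363)²/13.363 = 0.2005
  (12 − 15.820)²/15.820 = 0.9224
  (16 − 35.634)²/35.634 = 10.8181
  (40 − 26.725)²/26.725 = 6.5940
  (38 − 31.641)²/31.641 = 1.2780
  (42 − 29.190)²/29.190 = 5.6217
  (11 − 21.892)²/21.892 = 5.4191
  (24 − 25.918)²/25.918 = 0.1419
χ² = 0.6457 + 0.6459 + 0.0130 + 0.2675 + 0.2005 + 0.9224 + 10.8181 + 6.5940 + 1.2780 + 5.6217 + 5.4191 + 0.1419 = 32.57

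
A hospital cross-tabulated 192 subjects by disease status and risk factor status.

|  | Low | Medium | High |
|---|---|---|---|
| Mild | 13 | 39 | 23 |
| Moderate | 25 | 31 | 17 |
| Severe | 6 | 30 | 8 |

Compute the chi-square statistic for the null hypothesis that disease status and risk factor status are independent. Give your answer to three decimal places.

Row totals: 75, 73, 44. Column totals: 44, 100, 48. Grand total N = 192.
Expected counts (row total × column total / N):
  Mild, Low: 75×44/192 = 17.1875
  Mild, Medium: 75×100/192 = 39.0625
  Mild, High: 75×48/192 = 18.7500
  Moderate, Low: 73×44/192 = 16.7292
  Moderate, Medium: 73×100/192 = 38.0208
  Moderate, High: 73×48/192 = 18.2500
  Severe, Low: 44×44/192 = 10.0833
  Severe, Medium: 44×100/192 = 22.9167
  Severe, High: 44×48/192 = 11.0000
Contributions (O − E)²/E:
  (13 − 17.1875)²/17.1875 = 1.0202
  (39 − 39.0625)²/39.0625 = 0.0001
  (23 − 18.7500)²/18.7500 = 0.9633
  (25 − 16.7292)²/16.7292 = 4.0890
  (31 − 38.0208)²/38.0208 = 1.2964
  (17 − 18.2500)²/18.2500 = 0.0856
  (6 − 10.0833)²/10.0833 = 1.6536
  (30 − 22.9167)²/22.9167 = 2.1894
  (8 − 11.0000)²/11.0000 = 0.8182
χ² = 1.0202 + 0.0001 + 0.9633 + 4.0890 + 1.2964 + 0.0856 + 1.6536 + 2.1894 + 0.8182 = 12.116

12.116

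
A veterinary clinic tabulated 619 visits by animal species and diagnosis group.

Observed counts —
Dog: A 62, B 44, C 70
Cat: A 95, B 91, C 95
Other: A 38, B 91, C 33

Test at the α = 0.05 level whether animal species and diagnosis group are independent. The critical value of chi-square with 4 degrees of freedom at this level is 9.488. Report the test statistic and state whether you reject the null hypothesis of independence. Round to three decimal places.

Row totals: 176, 281, 162. Column totals: 195, 226, 198. Grand total N = 619.
Expected counts (row total × column total / N):
  Dog, A: 176×195/619 = 55.44426
  Dog, B: 176×226/619 = 64.25848
  Dog, C: 176×198/619 = 56.29725
  Cat, A: 281×195/619 = 88.52181
  Cat, B: 281×226/619 = 102.59451
  Cat, C: 281×198/619 = 89.88368
  Other, A: 162×195/619 = 51.03393
  Other, B: 162×226/619 = 59.14701
  Other, C: 162×198/619 = 51.81906
Contributions (O − E)²/E:
  (62 − 55.44426)²/55.44426 = 0.7752
  (44 − 64.25848)²/64.25848 = 6.3868
  (70 − 56.29725)²/56.29725 = 3.3352
  (95 − 88.52181)²/88.52181 = 0.4741
  (91 − 102.59451)²/102.59451 = 1.3103
  (95 − 89.88368)²/89.88368 = 0.2912
  (38 − 51.03393)²/51.03393 = 3.3288
  (91 − 59.14701)²/59.14701 = 17.1541
  (33 − 51.81906)²/51.81906 = 6.8345
χ² = 0.7752 + 6.3868 + 3.3352 + 0.4741 + 1.3103 + 0.2912 + 3.3288 + 17.1541 + 6.8345 = 39.890
df = (3−1)(3−1) = 4. Since 39.890 > 9.488, reject the null hypothesis of independence at α = 0.05.

39.890; reject H₀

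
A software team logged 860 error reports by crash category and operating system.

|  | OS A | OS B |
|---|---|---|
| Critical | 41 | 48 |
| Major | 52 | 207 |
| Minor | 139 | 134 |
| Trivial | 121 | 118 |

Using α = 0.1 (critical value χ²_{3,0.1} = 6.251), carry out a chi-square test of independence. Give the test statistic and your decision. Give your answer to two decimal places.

Row totals: 89, 259, 273, 239. Column totals: 353, 507. Grand total N = 860.
Expected counts (row total × column total / N):
  Critical, OS A: 89×353/860 = 36.531
  Critical, OS B: 89×507/860 = 52.469
  Major, OS A: 259×353/860 = 106.310
  Major, OS B: 259×507/860 = 152.690
  Minor, OS A: 273×353/860 = 112.057
  Minor, OS B: 273×507/860 = 160.943
  Trivial, OS A: 239×353/860 = 98.101
  Trivial, OS B: 239×507/860 = 140.899
Contributions (O − E)²/E:
  (41 − 36.531)²/36.531 = 0.5467
  (48 − 52.469)²/52.469 = 0.3806
  (52 − 106.310)²/106.310 = 27.7450
  (207 − 152.690)²/152.690 = 19.3174
  (139 − 112.057)²/112.057 = 6.4782
  (134 − 160.943)²/160.943 = 4.5104
  (121 − 98.101)²/98.101 = 5.3451
  (118 − 140.899)²/140.899 = 3.7216
χ² = 0.5467 + 0.3806 + 27.7450 + 19.3174 + 6.4782 + 4.5104 + 5.3451 + 3.7216 = 68.05
df = (4−1)(2−1) = 3. Since 68.05 > 6.251, reject the null hypothesis of independence at α = 0.1.

68.05; reject H₀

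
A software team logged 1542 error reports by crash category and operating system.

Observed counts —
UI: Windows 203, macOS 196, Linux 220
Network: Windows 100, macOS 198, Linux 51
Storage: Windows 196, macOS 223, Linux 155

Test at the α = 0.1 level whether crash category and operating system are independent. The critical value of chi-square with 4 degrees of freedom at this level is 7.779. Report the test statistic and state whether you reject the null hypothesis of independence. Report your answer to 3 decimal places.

Row totals: 619, 349, 574. Column totals: 499, 617, 426. Grand total N = 1542.
Expected counts (row total × column total / N):
  UI, Windows: 619×499/1542 = 200.3119
  UI, macOS: 619×617/1542 = 247.6803
  UI, Linux: 619×426/1542 = 171.0078
  Network, Windows: 349×499/1542 = 112.9384
  Network, macOS: 349×617/1542 = 139.6453
  Network, Linux: 349×426/1542 = 96.4163
  Storage, Windows: 574×499/1542 = 185.7497
  Storage, macOS: 574×617/1542 = 229.6744
  Storage, Linux: 574×426/1542 = 158.5759
Contributions (O − E)²/E:
  (203 − 200.3119)²/200.3119 = 0.0361
  (196 − 247.6803)²/247.6803 = 10.7835
  (220 − 171.0078)²/171.0078 = 14.0358
  (100 − 112.9384)²/112.9384 = 1.4822
  (198 − 139.6453)²/139.6453 = 24.3851
  (51 − 96.4163)²/96.4163 = 21.3931
  (196 − 185.7497)²/185.7497 = 0.5656
  (223 − 229.6744)²/229.6744 = 0.1940
  (155 − 158.5759)²/158.5759 = 0.0806
χ² = 0.0361 + 10.7835 + 14.0358 + 1.4822 + 24.3851 + 21.3931 + 0.5656 + 0.1940 + 0.0806 = 72.956
df = (3−1)(3−1) = 4. Since 72.956 > 7.779, reject the null hypothesis of independence at α = 0.1.

72.956; reject H₀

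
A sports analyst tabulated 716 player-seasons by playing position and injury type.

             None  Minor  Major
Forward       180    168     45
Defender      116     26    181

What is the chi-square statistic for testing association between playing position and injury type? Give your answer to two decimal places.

Row totals: 393, 323. Column totals: 296, 194, 226. Grand total N = 716.
Expected counts (row total × column total / N):
  Forward, None: 393×296/716 = 162.469
  Forward, Minor: 393×194/716 = 106.483
  Forward, Major: 393×226/716 = 124.047
  Defender, None: 323×296/716 = 133.531
  Defender, Minor: 323×194/716 = 87.517
  Defender, Major: 323×226/716 = 101.953
Contributions (O − E)²/E:
  (180 − 162.469)²/162.469 = 1.8917
  (168 − 106.483)²/106.483 = 35.5394
  (45 − 124.047)²/124.047 = 50.3715
  (116 − 133.531)²/133.531 = 2.3016
  (26 − 87.517)²/87.517 = 43.2412
  (181 − 101.953)²/101.953 = 61.2873
χ² = 1.8917 + 35.5394 + 50.3715 + 2.3016 + 43.2412 + 61.2873 = 194.63

194.63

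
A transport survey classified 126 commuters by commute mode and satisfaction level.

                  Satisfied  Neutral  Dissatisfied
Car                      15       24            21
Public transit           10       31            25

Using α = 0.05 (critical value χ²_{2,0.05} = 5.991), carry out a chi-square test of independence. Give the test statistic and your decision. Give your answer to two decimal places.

Row totals: 60, 66. Column totals: 25, 55, 46. Grand total N = 126.
Expected counts (row total × column total / N):
  Car, Satisfied: 60×25/126 = 11.905
  Car, Neutral: 60×55/126 = 26.190
  Car, Dissatisfied: 60×46/126 = 21.905
  Public transit, Satisfied: 66×25/126 = 13.095
  Public transit, Neutral: 66×55/126 = 28.810
  Public transit, Dissatisfied: 66×46/126 = 24.095
Contributions (O − E)²/E:
  (15 − 11.905)²/11.905 = 0.8046
  (24 − 26.190)²/26.190 = 0.1831
  (21 − 21.905)²/21.905 = 0.0374
  (10 − 13.095)²/13.095 = 0.7315
  (31 − 28.810)²/28.810 = 0.1665
  (25 − 24.095)²/24.095 = 0.0340
χ² = 0.8046 + 0.1831 + 0.0374 + 0.7315 + 0.1665 + 0.0340 = 1.96
df = (2−1)(3−1) = 2. Since 1.96 < 5.991, fail to reject the null hypothesis of independence at α = 0.05.

1.96; fail to reject H₀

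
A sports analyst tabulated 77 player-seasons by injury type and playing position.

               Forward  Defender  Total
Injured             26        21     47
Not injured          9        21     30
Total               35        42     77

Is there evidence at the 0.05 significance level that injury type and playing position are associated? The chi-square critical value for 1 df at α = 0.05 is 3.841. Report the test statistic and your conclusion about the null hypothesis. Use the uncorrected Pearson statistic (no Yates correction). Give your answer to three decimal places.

4.735; reject H₀

Grand total N = 77.
Expected counts (row total × column total / N):
  Injured, Forward: 47×35/77 = 21.36364
  Injured, Defender: 47×42/77 = 25.63636
  Not injured, Forward: 30×35/77 = 13.63636
  Not injured, Defender: 30×42/77 = 16.36364
Contributions (O − E)²/E:
  (26 − 21.36364)²/21.36364 = 1.0062
  (21 − 25.63636)²/25.63636 = 0.8385
  (9 − 13.63636)²/13.63636 = 1.5764
  (21 − 16.36364)²/16.36364 = 1.3136
χ² = 1.0062 + 0.8385 + 1.5764 + 1.3136 = 4.735
df = (2−1)(2−1) = 1. Since 4.735 > 3.841, reject the null hypothesis of independence at α = 0.05.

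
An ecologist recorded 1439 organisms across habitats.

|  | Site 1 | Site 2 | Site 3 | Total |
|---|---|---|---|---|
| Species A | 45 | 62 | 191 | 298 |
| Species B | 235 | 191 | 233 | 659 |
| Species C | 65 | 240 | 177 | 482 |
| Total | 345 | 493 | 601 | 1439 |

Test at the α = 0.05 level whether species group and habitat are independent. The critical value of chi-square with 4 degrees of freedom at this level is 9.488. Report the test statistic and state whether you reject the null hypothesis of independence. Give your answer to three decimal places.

Grand total N = 1439.
Expected counts (row total × column total / N):
  Species A, Site 1: 298×345/1439 = 71.4454
  Species A, Site 2: 298×493/1439 = 102.0945
  Species A, Site 3: 298×601/1439 = 124.4600
  Species B, Site 1: 659×345/1439 = 157.9951
  Species B, Site 2: 659×493/1439 = 225.7728
  Species B, Site 3: 659×601/1439 = 275.2321
  Species C, Site 1: 482×345/1439 = 115.5594
  Species C, Site 2: 482×493/1439 = 165.1327
  Species C, Site 3: 482×601/1439 = 201.3079
Contributions (O − E)²/E:
  (45 − 71.4454)²/71.4454 = 9.7887
  (62 − 102.0945)²/102.0945 = 15.7459
  (191 − 124.4600)²/124.4600 = 35.5743
  (235 − 157.9951)²/157.9951 = 37.5313
  (191 − 225.7728)²/225.7728 = 5.3556
  (233 − 275.2321)²/275.2321 = 6.4802
  (65 − 115.5594)²/115.5594 = 22.1207
  (240 − 165.1327)²/165.1327 = 33.9431
  (177 − 201.3079)²/201.3079 = 2.9352
χ² = 9.7887 + 15.7459 + 35.5743 + 37.5313 + 5.3556 + 6.4802 + 22.1207 + 33.9431 + 2.9352 = 169.475
df = (3−1)(3−1) = 4. Since 169.475 > 9.488, reject the null hypothesis of independence at α = 0.05.

169.475; reject H₀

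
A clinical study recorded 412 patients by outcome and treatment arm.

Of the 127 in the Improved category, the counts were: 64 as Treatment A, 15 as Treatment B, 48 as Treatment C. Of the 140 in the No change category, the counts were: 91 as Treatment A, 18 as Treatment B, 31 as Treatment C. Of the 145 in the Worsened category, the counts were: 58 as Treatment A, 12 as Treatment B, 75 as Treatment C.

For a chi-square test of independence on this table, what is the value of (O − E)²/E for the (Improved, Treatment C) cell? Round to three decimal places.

0.006

Row total (Improved) = 127; column total (Treatment C) = 154; N = 412.
Expected count E = 127 × 154 / 412 = 47.4709.
Contribution = (O − E)²/E = (48 − 47.4709)² / 47.4709 = 0.006.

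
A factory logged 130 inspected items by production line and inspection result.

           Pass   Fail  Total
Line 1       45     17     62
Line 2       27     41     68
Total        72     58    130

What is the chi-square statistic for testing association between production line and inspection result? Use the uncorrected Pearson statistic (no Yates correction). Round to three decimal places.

Grand total N = 130.
Expected counts (row total × column total / N):
  Line 1, Pass: 62×72/130 = 34.3385
  Line 1, Fail: 62×58/130 = 27.6615
  Line 2, Pass: 68×72/130 = 37.6615
  Line 2, Fail: 68×58/130 = 30.3385
Contributions (O − E)²/E:
  (45 − 34.3385)²/34.3385 = 3.3102
  (17 − 27.6615)²/27.6615 = 4.1092
  (27 − 37.6615)²/37.6615 = 3.0181
  (41 − 30.3385)²/30.3385 = 3.7466
χ² = 3.3102 + 4.1092 + 3.0181 + 3.7466 = 14.184

14.184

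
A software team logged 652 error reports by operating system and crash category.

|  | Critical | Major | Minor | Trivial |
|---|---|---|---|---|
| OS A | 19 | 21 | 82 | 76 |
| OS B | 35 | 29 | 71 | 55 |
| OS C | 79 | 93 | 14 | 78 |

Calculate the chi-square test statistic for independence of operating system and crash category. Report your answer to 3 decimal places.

135.778

Row totals: 198, 190, 264. Column totals: 133, 143, 167, 209. Grand total N = 652.
Expected counts (row total × column total / N):
  OS A, Critical: 198×133/652 = 40.389571
  OS A, Major: 198×143/652 = 43.426380
  OS A, Minor: 198×167/652 = 50.714724
  OS A, Trivial: 198×209/652 = 63.469325
  OS B, Critical: 190×133/652 = 38.757669
  OS B, Major: 190×143/652 = 41.671779
  OS B, Minor: 190×167/652 = 48.665644
  OS B, Trivial: 190×209/652 = 60.904908
  OS C, Critical: 264×133/652 = 53.852761
  OS C, Major: 264×143/652 = 57.901840
  OS C, Minor: 264×167/652 = 67.619632
  OS C, Trivial: 264×209/652 = 84.625767
Contributions (O − E)²/E:
  (19 − 40.389571)²/40.389571 = 11.3275
  (21 − 43.426380)²/43.426380 = 11.5815
  (82 − 50.714724)²/50.714724 = 19.2995
  (76 − 63.469325)²/63.469325 = 2.4739
  (35 − 38.757669)²/38.757669 = 0.3643
  (29 − 41.671779)²/41.671779 = 3.8533
  (71 − 48.665644)²/48.665644 = 10.2500
  (55 − 60.904908)²/60.904908 = 0.5725
  (79 − 53.852761)²/53.852761 = 11.7428
  (93 − 57.901840)²/57.901840 = 21.2753
  (14 − 67.619632)²/67.619632 = 42.5182
  (78 − 84.625767)²/84.625767 = 0.5188
χ² = 11.3275 + 11.5815 + 19.2995 + 2.4739 + 0.3643 + 3.8533 + 10.2500 + 0.5725 + 11.7428 + 21.2753 + 42.5182 + 0.5188 = 135.778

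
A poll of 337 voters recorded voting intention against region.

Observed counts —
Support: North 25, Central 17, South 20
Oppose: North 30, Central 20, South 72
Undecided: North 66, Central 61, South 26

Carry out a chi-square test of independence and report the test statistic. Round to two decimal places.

Row totals: 62, 122, 153. Column totals: 121, 98, 118. Grand total N = 337.
Expected counts (row total × column total / N):
  Support, North: 62×121/337 = 22.261
  Support, Central: 62×98/337 = 18.030
  Support, South: 62×118/337 = 21.709
  Oppose, North: 122×121/337 = 43.804
  Oppose, Central: 122×98/337 = 35.478
  Oppose, South: 122×118/337 = 42.718
  Undecided, North: 153×121/337 = 54.935
  Undecided, Central: 153×98/337 = 44.493
  Undecided, South: 153×118/337 = 53.573
Contributions (O − E)²/E:
  (25 − 22.261)²/22.261 = 0.3370
  (17 − 18.030)²/18.030 = 0.0588
  (20 − 21.709)²/21.709 = 0.1345
  (30 − 43.804)²/43.804 = 4.3501
  (20 − 35.478)²/35.478 = 6.7526
  (72 − 42.718)²/42.718 = 20.0720
  (66 − 54.935)²/54.935 = 2.2287
  (61 − 44.493)²/44.493 = 6.1241
  (26 − 53.573)²/53.573 = 14.1913
χ² = 0.3370 + 0.0588 + 0.1345 + 4.3501 + 6.7526 + 20.0720 + 2.2287 + 6.1241 + 14.1913 = 54.25

54.25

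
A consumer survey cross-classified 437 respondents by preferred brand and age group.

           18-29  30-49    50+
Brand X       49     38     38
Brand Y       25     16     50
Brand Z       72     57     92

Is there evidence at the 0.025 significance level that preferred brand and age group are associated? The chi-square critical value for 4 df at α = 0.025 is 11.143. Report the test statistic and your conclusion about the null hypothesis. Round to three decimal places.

13.417; reject H₀

Row totals: 125, 91, 221. Column totals: 146, 111, 180. Grand total N = 437.
Expected counts (row total × column total / N):
  Brand X, 18-29: 125×146/437 = 41.7620
  Brand X, 30-49: 125×111/437 = 31.7506
  Brand X, 50+: 125×180/437 = 51.4874
  Brand Y, 18-29: 91×146/437 = 30.4027
  Brand Y, 30-49: 91×111/437 = 23.1144
  Brand Y, 50+: 91×180/437 = 37.4828
  Brand Z, 18-29: 221×146/437 = 73.8352
  Brand Z, 30-49: 221×111/437 = 56.1350
  Brand Z, 50+: 221×180/437 = 91.0297
Contributions (O − E)²/E:
  (49 − 41.7620)²/41.7620 = 1.2545
  (38 − 31.7506)²/31.7506 = 1.2301
  (38 − 51.4874)²/51.4874 = 3.5331
  (25 − 30.4027)²/30.4027 = 0.9601
  (16 − 23.1144)²/23.1144 = 2.1897
  (50 − 37.4828)²/37.4828 = 4.1801
  (72 − 73.8352)²/73.8352 = 0.0456
  (57 − 56.1350)²/56.1350 = 0.0133
  (92 − 91.0297)²/91.0297 = 0.0103
χ² = 1.2545 + 1.2301 + 3.5331 + 0.9601 + 2.1897 + 4.1801 + 0.0456 + 0.0133 + 0.0103 = 13.417
df = (3−1)(3−1) = 4. Since 13.417 > 11.143, reject the null hypothesis of independence at α = 0.025.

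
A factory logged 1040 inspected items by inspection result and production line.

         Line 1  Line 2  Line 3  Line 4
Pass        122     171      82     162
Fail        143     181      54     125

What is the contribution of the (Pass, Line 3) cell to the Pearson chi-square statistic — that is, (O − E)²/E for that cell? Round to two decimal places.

Row total (Pass) = 537; column total (Line 3) = 136; N = 1040.
Expected count E = 537 × 136 / 1040 = 70.223.
Contribution = (O − E)²/E = (82 − 70.223)² / 70.223 = 1.98.

1.98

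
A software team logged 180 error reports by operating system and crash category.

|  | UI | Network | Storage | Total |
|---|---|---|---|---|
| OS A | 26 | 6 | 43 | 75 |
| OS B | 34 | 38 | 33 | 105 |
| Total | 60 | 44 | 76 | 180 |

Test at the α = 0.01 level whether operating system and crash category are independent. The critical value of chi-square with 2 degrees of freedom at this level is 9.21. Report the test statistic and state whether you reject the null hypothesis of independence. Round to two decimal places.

Grand total N = 180.
Expected counts (row total × column total / N):
  OS A, UI: 75×60/180 = 25.0000
  OS A, Network: 75×44/180 = 18.3333
  OS A, Storage: 75×76/180 = 31.6667
  OS B, UI: 105×60/180 = 35.0000
  OS B, Network: 105×44/180 = 25.6667
  OS B, Storage: 105×76/180 = 44.3333
Contributions (O − E)²/E:
  (26 − 25.0000)²/25.0000 = 0.0400
  (6 − 18.3333)²/18.3333 = 8.2969
  (43 − 31.6667)²/31.6667 = 4.0561
  (34 − 35.0000)²/35.0000 = 0.0286
  (38 − 25.6667)²/25.6667 = 5.9264
  (33 − 44.3333)²/44.3333 = 2.8972
χ² = 0.0400 + 8.2969 + 4.0561 + 0.0286 + 5.9264 + 2.8972 = 21.25
df = (2−1)(3−1) = 2. Since 21.25 > 9.21, reject the null hypothesis of independence at α = 0.01.

21.25; reject H₀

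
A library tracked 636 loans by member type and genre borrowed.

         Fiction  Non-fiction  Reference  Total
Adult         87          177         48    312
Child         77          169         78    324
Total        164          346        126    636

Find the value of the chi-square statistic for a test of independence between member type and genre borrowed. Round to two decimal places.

7.71

Grand total N = 636.
Expected counts (row total × column total / N):
  Adult, Fiction: 312×164/636 = 80.453
  Adult, Non-fiction: 312×346/636 = 169.736
  Adult, Reference: 312×126/636 = 61.811
  Child, Fiction: 324×164/636 = 83.547
  Child, Non-fiction: 324×346/636 = 176.264
  Child, Reference: 324×126/636 = 64.189
Contributions (O − E)²/E:
  (87 − 80.453)²/80.453 = 0.5328
  (177 − 169.736)²/169.736 = 0.3109
  (48 − 61.811)²/61.811 = 3.0859
  (77 − 83.547)²/83.547 = 0.5130
  (169 − 176.264)²/176.264 = 0.2994
  (78 − 64.189)²/64.189 = 2.9716
χ² = 0.5328 + 0.3109 + 3.0859 + 0.5130 + 0.2994 + 2.9716 = 7.71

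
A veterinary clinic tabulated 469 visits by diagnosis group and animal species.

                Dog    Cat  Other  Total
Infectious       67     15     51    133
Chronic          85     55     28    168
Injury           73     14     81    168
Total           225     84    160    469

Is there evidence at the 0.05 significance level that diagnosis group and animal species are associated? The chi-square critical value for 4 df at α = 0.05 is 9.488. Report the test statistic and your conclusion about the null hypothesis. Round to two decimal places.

59.09; reject H₀

Grand total N = 469.
Expected counts (row total × column total / N):
  Infectious, Dog: 133×225/469 = 63.806
  Infectious, Cat: 133×84/469 = 23.821
  Infectious, Other: 133×160/469 = 45.373
  Chronic, Dog: 168×225/469 = 80.597
  Chronic, Cat: 168×84/469 = 30.090
  Chronic, Other: 168×160/469 = 57.313
  Injury, Dog: 168×225/469 = 80.597
  Injury, Cat: 168×84/469 = 30.090
  Injury, Other: 168×160/469 = 57.313
Contributions (O − E)²/E:
  (67 − 63.806)²/63.806 = 0.1599
  (15 − 23.821)²/23.821 = 3.2664
  (51 − 45.373)²/45.373 = 0.6978
  (85 − 80.597)²/80.597 = 0.2405
  (55 − 30.090)²/30.090 = 20.6217
  (28 − 57.313)²/57.313 = 14.9923
  (73 − 80.597)²/80.597 = 0.7161
  (14 − 30.090)²/30.090 = 8.6038
  (81 − 57.313)²/57.313 = 9.7896
χ² = 0.1599 + 3.2664 + 0.6978 + 0.2405 + 20.6217 + 14.9923 + 0.7161 + 8.6038 + 9.7896 = 59.09
df = (3−1)(3−1) = 4. Since 59.09 > 9.488, reject the null hypothesis of independence at α = 0.05.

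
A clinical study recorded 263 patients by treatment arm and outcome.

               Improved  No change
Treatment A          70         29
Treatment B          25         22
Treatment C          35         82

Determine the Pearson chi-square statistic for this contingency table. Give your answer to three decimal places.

Row totals: 99, 47, 117. Column totals: 130, 133. Grand total N = 263.
Expected counts (row total × column total / N):
  Treatment A, Improved: 99×130/263 = 48.9354
  Treatment A, No change: 99×133/263 = 50.0646
  Treatment B, Improved: 47×130/263 = 23.2319
  Treatment B, No change: 47×133/263 = 23.7681
  Treatment C, Improved: 117×130/263 = 57.8327
  Treatment C, No change: 117×133/263 = 59.1673
Contributions (O − E)²/E:
  (70 − 48.9354)²/48.9354 = 9.0674
  (29 − 50.0646)²/50.0646 = 8.8629
  (25 − 23.2319)²/23.2319 = 0.1346
  (22 − 23.7681)²/23.7681 = 0.1315
  (35 − 57.8327)²/57.8327 = 9.0145
  (82 − 59.1673)²/59.1673 = 8.8112
χ² = 9.0674 + 8.8629 + 0.1346 + 0.1315 + 9.0145 + 8.8112 = 36.022

36.022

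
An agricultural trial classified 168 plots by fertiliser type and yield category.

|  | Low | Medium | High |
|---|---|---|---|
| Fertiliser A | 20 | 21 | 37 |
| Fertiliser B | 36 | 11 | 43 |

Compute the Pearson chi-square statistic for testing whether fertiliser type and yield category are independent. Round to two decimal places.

Row totals: 78, 90. Column totals: 56, 32, 80. Grand total N = 168.
Expected counts (row total × column total / N):
  Fertiliser A, Low: 78×56/168 = 26.000
  Fertiliser A, Medium: 78×32/168 = 14.857
  Fertiliser A, High: 78×80/168 = 37.143
  Fertiliser B, Low: 90×56/168 = 30.000
  Fertiliser B, Medium: 90×32/168 = 17.143
  Fertiliser B, High: 90×80/168 = 42.857
Contributions (O − E)²/E:
  (20 − 26.000)²/26.000 = 1.3846
  (21 − 14.857)²/14.857 = 2.5400
  (37 − 37.143)²/37.143 = 0.0006
  (36 − 30.000)²/30.000 = 1.2000
  (11 − 17.143)²/17.143 = 2.2013
  (43 − 42.857)²/42.857 = 0.0005
χ² = 1.3846 + 2.5400 + 0.0006 + 1.2000 + 2.2013 + 0.0005 = 7.33

7.33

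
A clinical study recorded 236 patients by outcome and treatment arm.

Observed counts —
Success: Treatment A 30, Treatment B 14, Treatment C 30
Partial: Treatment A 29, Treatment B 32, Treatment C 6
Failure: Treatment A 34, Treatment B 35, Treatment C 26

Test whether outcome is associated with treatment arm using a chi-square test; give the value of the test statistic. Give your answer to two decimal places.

Row totals: 74, 67, 95. Column totals: 93, 81, 62. Grand total N = 236.
Expected counts (row total × column total / N):
  Success, Treatment A: 74×93/236 = 29.1610
  Success, Treatment B: 74×81/236 = 25.3983
  Success, Treatment C: 74×62/236 = 19.4407
  Partial, Treatment A: 67×93/236 = 26.4025
  Partial, Treatment B: 67×81/236 = 22.9958
  Partial, Treatment C: 67×62/236 = 17.6017
  Failure, Treatment A: 95×93/236 = 37.4364
  Failure, Treatment B: 95×81/236 = 32.6059
  Failure, Treatment C: 95×62/236 = 24.9576
Contributions (O − E)²/E:
  (30 − 29.1610)²/29.1610 = 0.0241
  (14 − 25.3983)²/25.3983 = 5.1154
  (30 − 19.4407)²/19.4407 = 5.7353
  (29 − 26.4025)²/26.4025 = 0.2555
  (32 − 22.9958)²/22.9958 = 3.5257
  (6 − 17.6017)²/17.6017 = 7.6470
  (34 − 37.4364)²/37.4364 = 0.3154
  (35 − 32.6059)²/32.6059 = 0.1758
  (26 − 24.9576)²/24.9576 = 0.0435
χ² = 0.0241 + 5.1154 + 5.7353 + 0.2555 + 3.5257 + 7.6470 + 0.3154 + 0.1758 + 0.0435 = 22.84

22.84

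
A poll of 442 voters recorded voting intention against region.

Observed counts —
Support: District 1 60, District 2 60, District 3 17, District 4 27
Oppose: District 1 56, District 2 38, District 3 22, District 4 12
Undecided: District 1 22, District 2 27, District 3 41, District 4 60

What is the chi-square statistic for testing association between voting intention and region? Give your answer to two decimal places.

Row totals: 164, 128, 150. Column totals: 138, 125, 80, 99. Grand total N = 442.
Expected counts (row total × column total / N):
  Support, District 1: 164×138/442 = 51.204
  Support, District 2: 164×125/442 = 46.380
  Support, District 3: 164×80/442 = 29.683
  Support, District 4: 164×99/442 = 36.733
  Oppose, District 1: 128×138/442 = 39.964
  Oppose, District 2: 128×125/442 = 36.199
  Oppose, District 3: 128×80/442 = 23.167
  Oppose, District 4: 128×99/442 = 28.670
  Undecided, District 1: 150×138/442 = 46.833
  Undecided, District 2: 150×125/442 = 42.421
  Undecided, District 3: 150×80/442 = 27.149
  Undecided, District 4: 150×99/442 = 33.597
Contributions (O − E)²/E:
  (60 − 51.204)²/51.204 = 1.5110
  (60 − 46.380)²/46.380 = 3.9997
  (17 − 29.683)²/29.683 = 5.4192
  (27 − 36.733)²/36.733 = 2.5789
  (56 − 39.964)²/39.964 = 6.4346
  (38 − 36.199)²/36.199 = 0.0896
  (22 − 23.167)²/23.167 = 0.0588
  (12 − 28.670)²/28.670 = 9.6927
  (22 − 46.833)²/46.833 = 13.1676
  (27 − 42.421)²/42.421 = 5.6059
  (41 − 27.149)²/27.149 = 7.0666
  (60 − 33.597)²/33.597 = 20.7494
χ² = 1.5110 + 3.9997 + 5.4192 + 2.5789 + 6.4346 + 0.0896 + 0.0588 + 9.6927 + 13.1676 + 5.6059 + 7.0666 + 20.7494 = 76.37

76.37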